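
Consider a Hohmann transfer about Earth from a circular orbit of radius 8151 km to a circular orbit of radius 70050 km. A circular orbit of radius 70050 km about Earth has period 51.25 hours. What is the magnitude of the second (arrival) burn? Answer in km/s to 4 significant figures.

From Kepler's third law T² = 4π²r³/μ at r = 70050 km, T = 51.25 hours = 51.25 × 3600 s = 1.845×10^5 s: μ = 4π²r³/T² = 3.98650×10^5 km³/s².
Semi-major axis of the transfer orbit: a_t = (8151 + 70050)/2 = 39100.5 km.
Circular speed at r = 70050 km: v_c = √(μ/r) = 2.3856 km/s.
Vis-viva on the transfer ellipse at r = 70050 km gives v_t = √[μ(2/r − 1/a_t)] = 1.0892 km/s.
Δv₂ = |v_t − v_c| = |1.0892 − 2.3856| = 1.296 km/s.

Δv₂ = 1.296 km/s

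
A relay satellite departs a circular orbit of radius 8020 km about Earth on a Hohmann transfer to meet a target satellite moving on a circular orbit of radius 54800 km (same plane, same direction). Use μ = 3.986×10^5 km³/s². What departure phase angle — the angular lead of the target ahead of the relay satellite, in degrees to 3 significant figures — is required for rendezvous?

φ = 102°

Transfer-ellipse semi-major axis a_t = (r₁ + r₂)/2 = (8020 + 54800)/2 = 31410 km.
The half-period of the transfer ellipse is t = π√(a_t³/μ) = 27700 s.
Target angular speed ω₂ = √(μ/r₂³) = 4.9215×10^-5 rad/s.
Angle swept by the target during transfer: ω₂·t = 1.3633 rad = 78.11°.
Arrival is 180° from departure on the ellipse, so φ = 180° − 78.11° = 102°.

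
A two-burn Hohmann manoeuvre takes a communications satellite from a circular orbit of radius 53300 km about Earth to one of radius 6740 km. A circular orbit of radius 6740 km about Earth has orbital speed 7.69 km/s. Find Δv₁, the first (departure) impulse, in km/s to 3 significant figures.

From the circular-orbit relation v² = μ/r at r = 6740 km: μ = v²r = (7.69)² × 6740 = 3.98577×10^5 km³/s².
Semi-major axis of the transfer orbit: a_t = (53300 + 6740)/2 = 30020 km.
On the circular orbit at r = 53300 km, v_c = √(μ/r) = 2.735 km/s.
Transfer-orbit speed at the same r (vis-viva, a = a_t): v_t = √[μ(2/r − 1/a_t)] = 1.296 km/s.
Δv₁ = |v_t − v_c| = |1.296 − 2.735| = 1.439 km/s.

Δv₁ = 1.44 km/s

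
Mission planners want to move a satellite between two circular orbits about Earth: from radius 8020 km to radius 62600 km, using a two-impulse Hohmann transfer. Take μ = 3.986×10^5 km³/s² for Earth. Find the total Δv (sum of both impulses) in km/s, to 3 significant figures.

Δv = 3.66 km/s

The Hohmann ellipse has a_t = (r₁ + r₂)/2 = 35310 km.
At r₁ the circular-orbit speed is v₁ = √(μ/r₁) = 7.050 km/s.
Transfer-orbit speed at r₁ (vis-viva): v_p = √[μ(2/r₁ − 1/a_t)] = 9.387 km/s.
First burn Δv₁ = |v_p − v₁| = 2.337 km/s.
At r₂, v₂ = √(μ/r₂) = 2.5234 km/s.
Transfer-orbit speed at r₂: v_a = √[μ(2/r₂ − 1/a_t)] = 1.2026 km/s.
Second burn Δv₂ = |v₂ − v_a| = 1.321 km/s.
Δv = Δv₁ + Δv₂ = 2.337 + 1.321 = 3.658 km/s.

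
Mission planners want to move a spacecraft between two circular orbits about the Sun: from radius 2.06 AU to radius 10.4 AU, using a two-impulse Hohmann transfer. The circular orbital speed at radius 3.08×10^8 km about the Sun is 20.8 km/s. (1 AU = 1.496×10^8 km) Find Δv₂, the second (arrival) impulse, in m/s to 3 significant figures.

Δv₂ = 3930 m/s

From the circular-orbit relation v² = μ/r at r = 3.08×10^8 km: μ = v²r = (20.8)² × 3.08×10^8 = 1.33253×10^11 km³/s².
In km: r₁ = 2.06 × 1.496×10^8 = 3.08176×10^8 km; r₂ = 10.4 × 1.496×10^8 = 1.55584×10^9 km.
The Hohmann ellipse has a_t = (r₁ + r₂)/2 = 9.32008×10^8 km.
On the circular orbit at r = 1.55584×10^9 km, v_c = √(μ/r) = 9.255 km/s.
Vis-viva on the transfer ellipse at r = 1.55584×10^9 km gives v_t = √[μ(2/r − 1/a_t)] = 5.322 km/s.
Δv₂ = |v_t − v_c| = |5.322 − 9.255| = 3.933 km/s.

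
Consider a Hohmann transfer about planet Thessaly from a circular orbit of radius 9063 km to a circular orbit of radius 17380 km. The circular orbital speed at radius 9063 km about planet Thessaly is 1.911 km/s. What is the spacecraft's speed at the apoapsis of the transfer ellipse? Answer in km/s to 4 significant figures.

From the circular-orbit relation v² = μ/r at r = 9063 km: μ = v²r = (1.911)² × 9063 = 33097.4 km³/s².
The Hohmann ellipse has a_t = (r₁ + r₂)/2 = 13221.5 km.
At apoapsis, r = 17380 km.
Applying v² = μ(2/r − 1/a_t): v = 1.143 km/s.

v = 1.143 km/s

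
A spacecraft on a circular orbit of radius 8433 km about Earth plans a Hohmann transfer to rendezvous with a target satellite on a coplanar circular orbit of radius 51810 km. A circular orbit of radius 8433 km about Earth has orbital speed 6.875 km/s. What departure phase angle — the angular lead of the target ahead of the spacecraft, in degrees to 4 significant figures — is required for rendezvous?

φ = 100.2°

From the circular-orbit relation v² = μ/r at r = 8433 km: μ = v²r = (6.875)² × 8433 = 3.98591×10^5 km³/s².
Transfer-ellipse semi-major axis a_t = (r₁ + r₂)/2 = (8433 + 51810)/2 = 30121.5 km.
The half-period of the transfer ellipse is t = π√(a_t³/μ) = 26013.6 s.
The target's mean motion on its circular orbit is ω₂ = √(μ/r₂³) = 5.35357×10^-5 rad/s.
Angle swept by the target during transfer: ω₂·t = 1.39266 rad = 79.79°.
The spacecraft traverses 180° on the transfer ellipse, so the target must lead by 180° − 79.79° = 100.2°.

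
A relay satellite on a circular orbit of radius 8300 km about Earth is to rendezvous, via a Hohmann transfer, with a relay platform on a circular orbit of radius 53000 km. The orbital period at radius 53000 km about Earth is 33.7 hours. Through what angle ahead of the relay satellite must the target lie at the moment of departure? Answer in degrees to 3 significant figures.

From Kepler's third law T² = 4π²r³/μ at r = 53000 km, T = 33.7 hours = 33.7 × 3600 s = 1.2132×10^5 s: μ = 4π²r³/T² = 3.99321×10^5 km³/s².
Transfer-ellipse semi-major axis a_t = (r₁ + r₂)/2 = (8300 + 53000)/2 = 30650 km.
Transfer time t = π√(a_t³/μ) = 26677 s.
The target's mean motion on its circular orbit is ω₂ = √(μ/r₂³) = 5.1790×10^-5 rad/s.
Angle swept by the target during transfer: ω₂·t = 1.3816 rad = 79.16°.
Arrival is 180° from departure on the ellipse, so φ = 180° − 79.16° = 101°.

φ = 101°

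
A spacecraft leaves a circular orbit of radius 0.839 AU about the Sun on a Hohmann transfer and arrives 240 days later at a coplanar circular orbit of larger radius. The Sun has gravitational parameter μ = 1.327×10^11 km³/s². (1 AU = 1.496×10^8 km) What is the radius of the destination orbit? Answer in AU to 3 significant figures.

In km: r₁ = 0.839 × 1.496×10^8 = 1.255144×10^8 km.
Transfer time t = 240 days = 2.0736×10^7 s, and t = π√(a_t³/μ).
So a_t = (μ t²/π²)^(1/3) = (1.327×10^11 × (2.0736×10^7)² / π²)^(1/3) = 1.7948×10^8 km.
Since a_t = (r₁ + r₂)/2, r₂ = 2a_t − r₁ = 2×1.7948×10^8 − 1.255144×10^8 = 2.334456×10^8 km.
In AU: r₂ = 2.334456×10^8 / 1.496×10^8 = 1.56 AU.

r₂ = 1.56 AU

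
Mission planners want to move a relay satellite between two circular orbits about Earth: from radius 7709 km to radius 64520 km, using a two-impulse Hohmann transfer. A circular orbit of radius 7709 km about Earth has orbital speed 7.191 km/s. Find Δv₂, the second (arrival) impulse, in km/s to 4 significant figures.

From the circular-orbit relation v² = μ/r at r = 7709 km: μ = v²r = (7.191)² × 7709 = 3.98636×10^5 km³/s².
Transfer-ellipse semi-major axis a_t = (r₁ + r₂)/2 = (7709 + 64520)/2 = 36114.5 km.
On the circular orbit at r = 64520 km, v_c = √(μ/r) = 2.4857 km/s.
Transfer-orbit speed at the same r (vis-viva, a = a_t): v_t = √[μ(2/r − 1/a_t)] = 1.1484 km/s.
Δv₂ = |v_t − v_c| = |1.1484 − 2.4857| = 1.337 km/s.

Δv₂ = 1.337 km/s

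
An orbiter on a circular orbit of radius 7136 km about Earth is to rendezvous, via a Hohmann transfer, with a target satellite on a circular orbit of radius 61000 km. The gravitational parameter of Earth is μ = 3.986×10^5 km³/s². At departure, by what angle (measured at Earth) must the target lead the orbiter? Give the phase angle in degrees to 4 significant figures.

φ = 104.9°

Transfer-ellipse semi-major axis a_t = (r₁ + r₂)/2 = (7136 + 61000)/2 = 34068 km.
Transfer time t = π√(a_t³/μ) = 31290 s.
The target's mean motion on its circular orbit is ω₂ = √(μ/r₂³) = 4.1906×10^-5 rad/s.
Angle swept by the target during transfer: ω₂·t = 1.3112 rad = 75.13°.
The orbiter traverses 180° on the transfer ellipse, so the target must lead by 180° − 75.13° = 104.9°.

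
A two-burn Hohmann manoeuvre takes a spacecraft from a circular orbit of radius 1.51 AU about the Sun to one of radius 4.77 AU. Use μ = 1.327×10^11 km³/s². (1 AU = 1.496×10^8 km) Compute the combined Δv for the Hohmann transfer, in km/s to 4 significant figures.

In km: r₁ = 1.51 × 1.496×10^8 = 2.25896×10^8 km; r₂ = 4.77 × 1.496×10^8 = 7.13592×10^8 km.
The Hohmann ellipse has a_t = (r₁ + r₂)/2 = 4.69744×10^8 km.
At r₁ the circular-orbit speed is v₁ = √(μ/r₁) = 24.237 km/s.
On the transfer ellipse at r₁, vis-viva gives v_p = √[μ(2/r₁ − 1/a_t)] = 29.873 km/s.
First burn Δv₁ = |v_p − v₁| = 5.636 km/s.
At r₂, v₂ = √(μ/r₂) = 13.637 km/s.
Transfer-orbit speed at r₂: v_a = √[μ(2/r₂ − 1/a_t)] = 9.4566 km/s.
Second burn Δv₂ = |v₂ − v_a| = 4.180 km/s.
Δv = Δv₁ + Δv₂ = 5.636 + 4.180 = 9.816 km/s.

Δv = 9.816 km/s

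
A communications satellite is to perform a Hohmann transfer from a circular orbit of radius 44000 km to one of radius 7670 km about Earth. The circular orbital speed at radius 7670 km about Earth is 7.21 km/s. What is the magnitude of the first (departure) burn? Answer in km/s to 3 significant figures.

Δv₁ = 1.37 km/s

From the circular-orbit relation v² = μ/r at r = 7670 km: μ = v²r = (7.21)² × 7670 = 3.98718×10^5 km³/s².
Semi-major axis of the transfer orbit: a_t = (44000 + 7670)/2 = 25835 km.
On the circular orbit at r = 44000 km, v_c = √(μ/r) = 3.010 km/s.
Transfer-orbit speed at the same r (vis-viva, a = a_t): v_t = √[μ(2/r − 1/a_t)] = 1.640 km/s.
Δv₁ = |v_t − v_c| = |1.640 − 3.010| = 1.370 km/s.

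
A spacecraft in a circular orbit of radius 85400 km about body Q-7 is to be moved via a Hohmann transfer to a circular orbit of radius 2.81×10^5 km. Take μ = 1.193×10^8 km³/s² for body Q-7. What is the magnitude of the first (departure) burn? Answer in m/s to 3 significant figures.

The Hohmann ellipse has a_t = (r₁ + r₂)/2 = 1.832×10^5 km.
On the circular orbit at r = 85400 km, v_c = √(μ/r) = 37.37587 km/s.
Vis-viva on the transfer ellipse at r = 85400 km gives v_t = √[μ(2/r − 1/a_t)] = 46.28942 km/s.
Δv₁ = |v_t − v_c| = |46.28942 − 37.37587| = 8.914 km/s.

Δv₁ = 8910 m/s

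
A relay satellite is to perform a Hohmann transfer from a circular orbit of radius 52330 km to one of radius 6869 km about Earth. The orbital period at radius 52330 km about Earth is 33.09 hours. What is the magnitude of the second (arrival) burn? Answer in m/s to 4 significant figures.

From Kepler's third law T² = 4π²r³/μ at r = 52330 km, T = 33.09 hours = 33.09 × 3600 s = 1.19124×10^5 s: μ = 4π²r³/T² = 3.98670×10^5 km³/s².
The Hohmann ellipse has a_t = (r₁ + r₂)/2 = 29599.5 km.
Circular speed at r = 6869 km: v_c = √(μ/r) = 7.61833 km/s.
Vis-viva on the transfer ellipse at r = 6869 km gives v_t = √[μ(2/r − 1/a_t)] = 10.1296 km/s.
Δv₂ = |v_t − v_c| = |10.1296 − 7.61833| = 2.511 km/s.

Δv₂ = 2511 m/s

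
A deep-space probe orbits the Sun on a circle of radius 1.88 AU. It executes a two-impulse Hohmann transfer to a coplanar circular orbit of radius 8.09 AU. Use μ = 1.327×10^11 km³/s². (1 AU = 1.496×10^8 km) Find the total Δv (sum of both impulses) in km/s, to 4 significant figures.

Δv = 9.991 km/s

In km: r₁ = 1.88 × 1.496×10^8 = 2.81248×10^8 km; r₂ = 8.09 × 1.496×10^8 = 1.210264×10^9 km.
Transfer-ellipse semi-major axis a_t = (r₁ + r₂)/2 = (2.81248×10^8 + 1.210264×10^9)/2 = 7.45756×10^8 km.
Circular speed at r₁: v₁ = √(μ/r₁) = √(1.327×10^11/2.81248×10^8) = 21.72 km/s.
Transfer-orbit speed at r₁ (vis-viva equation): v_p = √[μ(2/r₁ − 1/a_t)] = 27.67 km/s.
First burn Δv₁ = |v_p − v₁| = 5.950 km/s.
Circular speed at r₂: v₂ = √(μ/r₂) = 10.4712 km/s.
Transfer-orbit speed at r₂: v_a = √[μ(2/r₂ − 1/a_t)] = 6.43046 km/s.
Second burn Δv₂ = |v₂ − v_a| = 4.041 km/s.
Δv = Δv₁ + Δv₂ = 5.950 + 4.041 = 9.991 km/s.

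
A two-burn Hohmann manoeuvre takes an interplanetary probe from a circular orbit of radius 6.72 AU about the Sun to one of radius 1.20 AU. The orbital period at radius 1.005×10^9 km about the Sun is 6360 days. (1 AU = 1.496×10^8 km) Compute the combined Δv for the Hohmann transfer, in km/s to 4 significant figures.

From Kepler's third law T² = 4π²r³/μ at r = 1.005×10^9 km, T = 6360 days = 6360 × 86400 s = 5.49504×10^8 s: μ = 4π²r³/T² = 1.32714×10^11 km³/s².
In km: r₁ = 6.72 × 1.496×10^8 = 1.005312×10^9 km; r₂ = 1.20 × 1.496×10^8 = 1.7952×10^8 km.
Transfer-ellipse semi-major axis a_t = (r₁ + r₂)/2 = (1.005312×10^9 + 1.7952×10^8)/2 = 5.92416×10^8 km.
At r₁ the circular-orbit speed is v₁ = √(μ/r₁) = 11.4897 km/s.
Transfer-orbit speed at r₁ (v² = μ(2/r − 1/a)): v_a = √[μ(2/r₁ − 1/a_t)] = 6.32486 km/s.
First burn Δv₁ = |v_a − v₁| = 5.1648 km/s.
Circular speed at r₂: v₂ = √(μ/r₂) = 27.1895 km/s.
Transfer-orbit speed at r₂: v_p = √[μ(2/r₂ − 1/a_t)] = 35.4192 km/s.
Second burn Δv₂ = |v₂ − v_p| = 8.2297 km/s.
Total Δv = Δv₁ + Δv₂ = 13.39 km/s.

Δv = 13.39 km/s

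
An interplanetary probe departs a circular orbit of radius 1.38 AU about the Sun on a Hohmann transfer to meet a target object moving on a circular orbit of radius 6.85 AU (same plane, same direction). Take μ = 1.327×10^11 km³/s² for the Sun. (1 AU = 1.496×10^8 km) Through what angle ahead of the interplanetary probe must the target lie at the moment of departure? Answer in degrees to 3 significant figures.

In km: r₁ = 1.38 × 1.496×10^8 = 2.06448×10^8 km; r₂ = 6.85 × 1.496×10^8 = 1.02476×10^9 km.
Semi-major axis of the transfer orbit: a_t = (2.06448×10^8 + 1.02476×10^9)/2 = 6.15604×10^8 km.
Transfer time t = π√(a_t³/μ) = 1.317245×10^8 s.
The target's mean motion on its circular orbit is ω₂ = √(μ/r₂³) = 1.110458×10^-8 rad/s.
Angle swept by the target during transfer: ω₂·t = 1.4627 rad = 83.81°.
The interplanetary probe traverses 180° on the transfer ellipse, so the target must lead by 180° − 83.81° = 96.2°.

φ = 96.2°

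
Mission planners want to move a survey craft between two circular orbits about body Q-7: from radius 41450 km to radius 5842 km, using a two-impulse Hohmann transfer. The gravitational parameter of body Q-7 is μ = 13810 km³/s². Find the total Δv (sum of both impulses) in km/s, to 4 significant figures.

Δv = 0.7884 km/s

The Hohmann ellipse has a_t = (r₁ + r₂)/2 = 23646 km.
Circular speed at r₁: v₁ = √(μ/r₁) = √(13810/41450) = 0.5772 km/s.
Transfer-orbit speed at r₁ (vis-viva equation): v_a = √[μ(2/r₁ − 1/a_t)] = 0.2869 km/s.
First burn Δv₁ = |v_a − v₁| = 0.2903 km/s.
At r₂, v₂ = √(μ/r₂) = 1.5375 km/s.
Transfer-orbit speed at r₂: v_p = √[μ(2/r₂ − 1/a_t)] = 2.0356 km/s.
Second burn Δv₂ = |v₂ − v_p| = 0.4981 km/s.
Total Δv = Δv₁ + Δv₂ = 0.7884 km/s.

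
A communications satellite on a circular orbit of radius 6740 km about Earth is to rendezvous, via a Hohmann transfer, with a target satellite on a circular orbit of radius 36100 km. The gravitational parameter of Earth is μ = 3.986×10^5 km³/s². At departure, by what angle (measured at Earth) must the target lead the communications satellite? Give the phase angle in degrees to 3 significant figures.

φ = 97.7°

The Hohmann ellipse has a_t = (r₁ + r₂)/2 = 21420 km.
Transfer time t = π√(a_t³/μ) = 15599.5 s.
The target's mean motion on its circular orbit is ω₂ = √(μ/r₂³) = 9.20466×10^-5 rad/s.
Angle swept by the target during transfer: ω₂·t = 1.4359 rad = 82.27°.
The communications satellite traverses 180° on the transfer ellipse, so the target must lead by 180° − 82.27° = 97.7°.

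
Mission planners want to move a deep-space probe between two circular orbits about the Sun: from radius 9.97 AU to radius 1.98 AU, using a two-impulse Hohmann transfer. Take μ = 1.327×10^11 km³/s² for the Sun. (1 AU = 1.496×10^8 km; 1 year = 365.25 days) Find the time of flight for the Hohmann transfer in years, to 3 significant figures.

t = 7.30 years

In km: r₁ = 9.97 × 1.496×10^8 = 1.491512×10^9 km; r₂ = 1.98 × 1.496×10^8 = 2.96208×10^8 km.
The Hohmann ellipse has a_t = (r₁ + r₂)/2 = 8.9386×10^8 km.
By Kepler's third law the transfer-orbit period is T = 2π√(a_t³/μ), so t = T/2 = 2.305×10^8 s.
Converting: 2.305×10^8 s ÷ 3.15576×10^7 s/year (365.25 × 86400) = 7.30 years.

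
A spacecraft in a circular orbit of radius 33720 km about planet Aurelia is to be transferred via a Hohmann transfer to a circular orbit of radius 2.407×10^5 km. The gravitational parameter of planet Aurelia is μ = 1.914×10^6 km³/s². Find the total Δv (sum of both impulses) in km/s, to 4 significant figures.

Δv = 3.867 km/s

Semi-major axis of the transfer orbit: a_t = (33720 + 2.407×10^5)/2 = 1.3721×10^5 km.
At r₁ the circular-orbit speed is v₁ = √(μ/r₁) = 7.534 km/s.
On the transfer ellipse at r₁, vis-viva equation gives v_p = √[μ(2/r₁ − 1/a_t)] = 9.979 km/s.
First burn Δv₁ = |v_p − v₁| = 2.445 km/s.
Circular speed at r₂: v₂ = √(μ/r₂) = 2.820 km/s.
Transfer-orbit speed at r₂: v_a = √[μ(2/r₂ − 1/a_t)] = 1.398 km/s.
Second burn Δv₂ = |v₂ − v_a| = 1.422 km/s.
Δv = Δv₁ + Δv₂ = 2.445 + 1.422 = 3.867 km/s.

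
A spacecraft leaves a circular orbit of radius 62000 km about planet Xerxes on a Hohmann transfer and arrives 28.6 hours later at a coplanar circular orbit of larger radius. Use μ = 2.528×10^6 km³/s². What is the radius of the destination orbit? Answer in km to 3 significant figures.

Transfer time t = 28.6 hours = 1.0296×10^5 s, and t = π√(a_t³/μ).
So a_t = (μ t²/π²)^(1/3) = (2.528×10^6 × (1.0296×10^5)² / π²)^(1/3) = 1.3951×10^5 km.
Since a_t = (r₁ + r₂)/2, r₂ = 2a_t − r₁ = 2×1.3951×10^5 − 62000 = 2.1702×10^5 km.

r₂ = 2.17×10^5 km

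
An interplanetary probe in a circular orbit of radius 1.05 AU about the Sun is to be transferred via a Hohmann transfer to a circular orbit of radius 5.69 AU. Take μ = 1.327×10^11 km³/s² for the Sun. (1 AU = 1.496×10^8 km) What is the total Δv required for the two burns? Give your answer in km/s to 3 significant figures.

In km: r₁ = 1.05 × 1.496×10^8 = 1.5708×10^8 km; r₂ = 5.69 × 1.496×10^8 = 8.51224×10^8 km.
The Hohmann ellipse has a_t = (r₁ + r₂)/2 = 5.04152×10^8 km.
Circular speed at r₁: v₁ = √(μ/r₁) = √(1.327×10^11/1.5708×10^8) = 29.065 km/s.
On the transfer ellipse at r₁, vis-viva gives v_p = √[μ(2/r₁ − 1/a_t)] = 37.767 km/s.
First burn Δv₁ = |v_p − v₁| = 8.702 km/s.
At r₂, v₂ = √(μ/r₂) = 12.4857 km/s.
Transfer-orbit speed at r₂: v_a = √[μ(2/r₂ − 1/a_t)] = 6.96937 km/s.
Second burn Δv₂ = |v₂ − v_a| = 5.516 km/s.
Δv = Δv₁ + Δv₂ = 8.702 + 5.516 = 14.22 km/s.

Δv = 14.2 km/s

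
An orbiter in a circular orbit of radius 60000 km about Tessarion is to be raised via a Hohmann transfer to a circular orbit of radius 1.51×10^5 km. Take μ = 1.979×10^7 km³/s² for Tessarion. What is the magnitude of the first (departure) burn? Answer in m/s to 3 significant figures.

Δv₁ = 3570 m/s

The Hohmann ellipse has a_t = (r₁ + r₂)/2 = 1.055×10^5 km.
Circular speed at r = 60000 km: v_c = √(μ/r) = 18.161 km/s.
Transfer-orbit speed at the same r (vis-viva, a = a_t): v_t = √[μ(2/r − 1/a_t)] = 21.727 km/s.
Δv₁ = |v_t − v_c| = |21.727 − 18.161| = 3.566 km/s.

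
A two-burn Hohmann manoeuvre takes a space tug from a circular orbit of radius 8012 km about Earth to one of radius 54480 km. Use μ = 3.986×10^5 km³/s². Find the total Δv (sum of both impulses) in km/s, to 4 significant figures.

Δv = 3.595 km/s

The Hohmann ellipse has a_t = (r₁ + r₂)/2 = 31246 km.
At r₁ the circular-orbit speed is v₁ = √(μ/r₁) = 7.0534 km/s.
Transfer-orbit speed at r₁ (vis-viva equation): v_p = √[μ(2/r₁ − 1/a_t)] = 9.3136 km/s.
First burn Δv₁ = |v_p − v₁| = 2.260 km/s.
At r₂, v₂ = √(μ/r₂) = 2.705 km/s.
Transfer-orbit speed at r₂: v_a = √[μ(2/r₂ − 1/a_t)] = 1.370 km/s.
Second burn Δv₂ = |v₂ − v_a| = 1.335 km/s.
Total Δv = Δv₁ + Δv₂ = 3.595 km/s.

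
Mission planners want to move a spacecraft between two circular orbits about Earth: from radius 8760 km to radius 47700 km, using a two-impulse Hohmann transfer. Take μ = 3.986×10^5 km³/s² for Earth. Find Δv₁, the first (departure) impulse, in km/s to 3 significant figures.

Transfer-ellipse semi-major axis a_t = (r₁ + r₂)/2 = (8760 + 47700)/2 = 28230 km.
On the circular orbit at r = 8760 km, v_c = √(μ/r) = 6.7455 km/s.
Transfer-orbit speed at the same r (vis-viva, a = a_t): v_t = √[μ(2/r − 1/a_t)] = 8.7684 km/s.
Δv₁ = |v_t − v_c| = |8.7684 − 6.7455| = 2.023 km/s.

Δv₁ = 2.02 km/s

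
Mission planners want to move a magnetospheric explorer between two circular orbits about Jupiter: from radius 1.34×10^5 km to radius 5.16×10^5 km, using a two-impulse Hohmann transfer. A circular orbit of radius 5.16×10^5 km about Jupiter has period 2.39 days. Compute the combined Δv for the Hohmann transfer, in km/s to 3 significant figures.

Δv = 13.6 km/s

From Kepler's third law T² = 4π²r³/μ at r = 5.16×10^5 km, T = 2.39 days = 2.39 × 86400 s = 2.06496×10^5 s: μ = 4π²r³/T² = 1.27200×10^8 km³/s².
Transfer-ellipse semi-major axis a_t = (r₁ + r₂)/2 = (1.340×10^5 + 5.160×10^5)/2 = 3.250×10^5 km.
At r₁ the circular-orbit speed is v₁ = √(μ/r₁) = 30.810 km/s.
On the transfer ellipse at r₁, vis-viva gives v_p = √[μ(2/r₁ − 1/a_t)] = 38.822 km/s.
First burn Δv₁ = |v_p − v₁| = 8.012 km/s.
At r₂, v₂ = √(μ/r₂) = 15.701 km/s.
Transfer-orbit speed at r₂: v_a = √[μ(2/r₂ − 1/a_t)] = 10.082 km/s.
Second burn Δv₂ = |v₂ − v_a| = 5.619 km/s.
Δv = Δv₁ + Δv₂ = 8.012 + 5.619 = 13.63 km/s.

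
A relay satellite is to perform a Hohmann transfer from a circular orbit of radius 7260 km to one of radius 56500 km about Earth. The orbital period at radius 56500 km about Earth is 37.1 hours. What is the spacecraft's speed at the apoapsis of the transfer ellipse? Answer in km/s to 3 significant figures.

v = 1.27 km/s

From Kepler's third law T² = 4π²r³/μ at r = 56500 km, T = 37.1 hours = 37.1 × 3600 s = 1.3356×10^5 s: μ = 4π²r³/T² = 3.99165×10^5 km³/s².
Transfer-ellipse semi-major axis a_t = (r₁ + r₂)/2 = (7260 + 56500)/2 = 31880 km.
The apoapsis of the transfer ellipse is at r = 56500 km.
From the vis-viva equation, v = √[μ(2/r − 1/a_t)] = 1.268 km/s.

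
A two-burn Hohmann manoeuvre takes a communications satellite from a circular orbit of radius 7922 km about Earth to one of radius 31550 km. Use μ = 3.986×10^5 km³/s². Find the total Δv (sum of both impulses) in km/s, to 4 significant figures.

Δv = 3.178 km/s

Semi-major axis of the transfer orbit: a_t = (7922 + 31550)/2 = 19736 km.
At r₁ the circular-orbit speed is v₁ = √(μ/r₁) = 7.0933 km/s.
On the transfer ellipse at r₁, v² = μ(2/r − 1/a) gives v_p = √[μ(2/r₁ − 1/a_t)] = 8.9685 km/s.
First burn Δv₁ = |v_p − v₁| = 1.8752 km/s.
Circular speed at r₂: v₂ = √(μ/r₂) = 3.5544 km/s.
Transfer-orbit speed at r₂: v_a = √[μ(2/r₂ − 1/a_t)] = 2.2519 km/s.
Second burn Δv₂ = |v₂ − v_a| = 1.3025 km/s.
Total Δv = Δv₁ + Δv₂ = 3.178 km/s.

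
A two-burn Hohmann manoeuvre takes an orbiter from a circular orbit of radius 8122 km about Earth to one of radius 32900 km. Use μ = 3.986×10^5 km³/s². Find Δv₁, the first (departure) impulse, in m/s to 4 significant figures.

Δv₁ = 1867 m/s

Transfer-ellipse semi-major axis a_t = (r₁ + r₂)/2 = (8122 + 32900)/2 = 20511 km.
Circular speed at r = 8122 km: v_c = √(μ/r) = 7.005 km/s.
Vis-viva on the transfer ellipse at r = 8122 km gives v_t = √[μ(2/r − 1/a_t)] = 8.872 km/s.
Δv₁ = |v_t − v_c| = |8.872 − 7.005| = 1.867 km/s.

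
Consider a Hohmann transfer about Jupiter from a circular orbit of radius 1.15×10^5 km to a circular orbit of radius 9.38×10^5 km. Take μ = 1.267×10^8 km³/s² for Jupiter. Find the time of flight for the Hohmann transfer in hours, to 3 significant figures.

The Hohmann ellipse has a_t = (r₁ + r₂)/2 = 5.265×10^5 km.
Transfer time t = π√(a_t³/μ) = π√((5.265×10^5)³ / 1.267×10^8) = 1.066×10^5 s.
Converting: 1.066×10^5 s ÷ 3600 s/hour = 29.6 hours.

t = 29.6 hours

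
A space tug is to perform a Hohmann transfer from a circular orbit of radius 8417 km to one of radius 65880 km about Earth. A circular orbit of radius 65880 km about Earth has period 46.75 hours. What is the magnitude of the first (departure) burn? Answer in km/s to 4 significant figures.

From Kepler's third law T² = 4π²r³/μ at r = 65880 km, T = 46.75 hours = 46.75 × 3600 s = 1.683×10^5 s: μ = 4π²r³/T² = 3.98522×10^5 km³/s².
The Hohmann ellipse has a_t = (r₁ + r₂)/2 = 37148.5 km.
On the circular orbit at r = 8417 km, v_c = √(μ/r) = 6.881 km/s.
Vis-viva on the transfer ellipse at r = 8417 km gives v_t = √[μ(2/r − 1/a_t)] = 9.163 km/s.
Δv₁ = |v_t − v_c| = |9.163 − 6.881| = 2.282 km/s.

Δv₁ = 2.282 km/s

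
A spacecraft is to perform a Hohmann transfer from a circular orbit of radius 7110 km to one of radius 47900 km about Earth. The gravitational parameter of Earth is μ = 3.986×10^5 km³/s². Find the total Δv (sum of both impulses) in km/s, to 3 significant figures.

Semi-major axis of the transfer orbit: a_t = (7110 + 47900)/2 = 27505 km.
Circular speed at r₁: v₁ = √(μ/r₁) = √(3.986×10^5/7110) = 7.48745 km/s.
Transfer-orbit speed at r₁ (v² = μ(2/r − 1/a)): v_p = √[μ(2/r₁ − 1/a_t)] = 9.88088 km/s.
First burn Δv₁ = |v_p − v₁| = 2.393 km/s.
Circular speed at r₂: v₂ = √(μ/r₂) = 2.885 km/s.
Transfer-orbit speed at r₂: v_a = √[μ(2/r₂ − 1/a_t)] = 1.467 km/s.
Second burn Δv₂ = |v₂ − v_a| = 1.418 km/s.
Δv = Δv₁ + Δv₂ = 2.393 + 1.418 = 3.811 km/s.

Δv = 3.81 km/s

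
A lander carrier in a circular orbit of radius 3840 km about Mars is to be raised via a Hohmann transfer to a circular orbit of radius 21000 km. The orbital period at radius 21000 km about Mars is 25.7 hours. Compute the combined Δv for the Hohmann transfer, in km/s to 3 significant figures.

Δv = 1.63 km/s

From Kepler's third law T² = 4π²r³/μ at r = 21000 km, T = 25.7 hours = 25.7 × 3600 s = 92520 s: μ = 4π²r³/T² = 42711.7 km³/s².
Transfer-ellipse semi-major axis a_t = (r₁ + r₂)/2 = (3840 + 21000)/2 = 12420 km.
Circular speed at r₁: v₁ = √(μ/r₁) = √(42711.7/3840) = 3.335 km/s.
On the transfer ellipse at r₁, v² = μ(2/r − 1/a) gives v_p = √[μ(2/r₁ − 1/a_t)] = 4.337 km/s.
First burn Δv₁ = |v_p − v₁| = 1.002 km/s.
At r₂, v₂ = √(μ/r₂) = 1.426145 km/s.
Transfer-orbit speed at r₂: v_a = √[μ(2/r₂ − 1/a_t)] = 0.7929912 km/s.
Second burn Δv₂ = |v₂ − v_a| = 0.6332 km/s.
Total Δv = Δv₁ + Δv₂ = 1.635 km/s.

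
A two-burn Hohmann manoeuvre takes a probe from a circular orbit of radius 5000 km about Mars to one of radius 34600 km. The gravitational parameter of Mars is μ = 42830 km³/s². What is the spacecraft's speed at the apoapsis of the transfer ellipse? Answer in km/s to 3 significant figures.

Transfer-ellipse semi-major axis a_t = (r₁ + r₂)/2 = (5000 + 34600)/2 = 19800 km.
At apoapsis, r = 34600 km.
From the vis-viva equation, v = √[μ(2/r − 1/a_t)] = 0.5591 km/s.

v = 0.559 km/s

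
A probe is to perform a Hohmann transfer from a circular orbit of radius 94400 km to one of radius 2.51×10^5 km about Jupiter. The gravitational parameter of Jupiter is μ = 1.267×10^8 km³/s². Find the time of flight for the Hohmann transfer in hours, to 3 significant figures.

t = 5.56 hours

Transfer-ellipse semi-major axis a_t = (r₁ + r₂)/2 = (94400 + 2.510×10^5)/2 = 1.727×10^5 km.
By Kepler's third law the transfer-orbit period is T = 2π√(a_t³/μ), so t = T/2 = 20030 s.
Converting: 20030 s ÷ 3600 s/hour = 5.56 hours.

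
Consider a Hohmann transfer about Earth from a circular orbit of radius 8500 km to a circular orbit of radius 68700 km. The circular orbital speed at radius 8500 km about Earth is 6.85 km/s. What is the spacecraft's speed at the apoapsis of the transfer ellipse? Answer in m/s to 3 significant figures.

v = 1130 m/s

From the circular-orbit relation v² = μ/r at r = 8500 km: μ = v²r = (6.85)² × 8500 = 3.98841×10^5 km³/s².
The Hohmann ellipse has a_t = (r₁ + r₂)/2 = 38600 km.
The apoapsis of the transfer ellipse is at r = 68700 km.
Vis-viva: v = √[μ(2/r − 1/a_t)] = √[3.98841×10^5 × (2/68700 − 1/38600)] = 1.131 km/s.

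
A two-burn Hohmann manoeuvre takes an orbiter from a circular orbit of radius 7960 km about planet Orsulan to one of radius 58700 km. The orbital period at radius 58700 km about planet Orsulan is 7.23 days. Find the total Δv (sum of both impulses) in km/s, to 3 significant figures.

From Kepler's third law T² = 4π²r³/μ at r = 58700 km, T = 7.23 days = 7.23 × 86400 s = 6.24672×10^5 s: μ = 4π²r³/T² = 20463.0 km³/s².
Semi-major axis of the transfer orbit: a_t = (7960 + 58700)/2 = 33330 km.
At r₁ the circular-orbit speed is v₁ = √(μ/r₁) = 1.6034 km/s.
On the transfer ellipse at r₁, vis-viva gives v_p = √[μ(2/r₁ − 1/a_t)] = 2.1278 km/s.
First burn Δv₁ = |v_p − v₁| = 0.5244 km/s.
Circular speed at r₂: v₂ = √(μ/r₂) = 0.5904 km/s.
Transfer-orbit speed at r₂: v_a = √[μ(2/r₂ − 1/a_t)] = 0.2885 km/s.
Second burn Δv₂ = |v₂ − v_a| = 0.3019 km/s.
Δv = Δv₁ + Δv₂ = 0.5244 + 0.3019 = 0.8263 km/s.

Δv = 0.826 km/s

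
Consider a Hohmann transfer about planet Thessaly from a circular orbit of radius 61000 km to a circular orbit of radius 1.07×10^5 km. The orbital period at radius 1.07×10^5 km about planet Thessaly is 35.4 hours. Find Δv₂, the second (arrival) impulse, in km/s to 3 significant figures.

From Kepler's third law T² = 4π²r³/μ at r = 1.07×10^5 km, T = 35.4 hours = 35.4 × 3600 s = 1.2744×10^5 s: μ = 4π²r³/T² = 2.97783×10^6 km³/s².
The Hohmann ellipse has a_t = (r₁ + r₂)/2 = 84000 km.
On the circular orbit at r = 1.070×10^5 km, v_c = √(μ/r) = 5.27543 km/s.
Vis-viva on the transfer ellipse at r = 1.070×10^5 km gives v_t = √[μ(2/r − 1/a_t)] = 4.49555 km/s.
Δv₂ = |v_t − v_c| = |4.49555 − 5.27543| = 0.7799 km/s.

Δv₂ = 0.780 km/s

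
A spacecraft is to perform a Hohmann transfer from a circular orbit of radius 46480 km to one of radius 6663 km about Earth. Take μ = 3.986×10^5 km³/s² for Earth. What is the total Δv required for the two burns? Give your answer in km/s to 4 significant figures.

Δv = 3.957 km/s

The Hohmann ellipse has a_t = (r₁ + r₂)/2 = 26571.5 km.
Circular speed at r₁: v₁ = √(μ/r₁) = √(3.986×10^5/46480) = 2.928 km/s.
On the transfer ellipse at r₁, vis-viva gives v_a = √[μ(2/r₁ − 1/a_t)] = 1.466 km/s.
First burn Δv₁ = |v_a − v₁| = 1.462 km/s.
At r₂, v₂ = √(μ/r₂) = 7.735 km/s.
Transfer-orbit speed at r₂: v_p = √[μ(2/r₂ − 1/a_t)] = 10.23 km/s.
Second burn Δv₂ = |v₂ − v_p| = 2.495 km/s.
Δv = Δv₁ + Δv₂ = 1.462 + 2.495 = 3.957 km/s.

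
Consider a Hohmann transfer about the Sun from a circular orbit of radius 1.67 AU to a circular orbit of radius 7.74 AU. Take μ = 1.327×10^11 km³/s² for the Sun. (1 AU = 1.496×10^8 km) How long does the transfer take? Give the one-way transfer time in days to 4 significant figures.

In km: r₁ = 1.67 × 1.496×10^8 = 2.49832×10^8 km; r₂ = 7.74 × 1.496×10^8 = 1.157904×10^9 km.
Semi-major axis of the transfer orbit: a_t = (2.49832×10^8 + 1.157904×10^9)/2 = 7.03868×10^8 km.
Half the transfer-orbit period gives t = π√(a_t³/μ) = 1.6105×10^8 s.
Converting: 1.6105×10^8 s ÷ 86400 s/day = 1864 days.

t = 1864 days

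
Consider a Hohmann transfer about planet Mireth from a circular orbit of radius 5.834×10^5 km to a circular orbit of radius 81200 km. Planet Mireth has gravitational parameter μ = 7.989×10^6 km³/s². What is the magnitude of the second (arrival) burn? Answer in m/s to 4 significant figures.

Transfer-ellipse semi-major axis a_t = (r₁ + r₂)/2 = (5.834×10^5 + 81200)/2 = 3.323×10^5 km.
On the circular orbit at r = 81200 km, v_c = √(μ/r) = 9.9190 km/s.
Vis-viva on the transfer ellipse at r = 81200 km gives v_t = √[μ(2/r − 1/a_t)] = 13.143 km/s.
Δv₂ = |v_t − v_c| = |13.143 − 9.9190| = 3.224 km/s.

Δv₂ = 3224 m/s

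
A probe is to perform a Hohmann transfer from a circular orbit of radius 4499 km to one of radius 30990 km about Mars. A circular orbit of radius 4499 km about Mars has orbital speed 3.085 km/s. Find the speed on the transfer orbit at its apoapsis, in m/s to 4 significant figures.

v = 591.9 m/s

From the circular-orbit relation v² = μ/r at r = 4499 km: μ = v²r = (3.085)² × 4499 = 42818.0 km³/s².
Transfer-ellipse semi-major axis a_t = (r₁ + r₂)/2 = (4499 + 30990)/2 = 17744.5 km.
At apoapsis, r = 30990 km.
From the vis-viva equation, v = √[μ(2/r − 1/a_t)] = 0.5919 km/s.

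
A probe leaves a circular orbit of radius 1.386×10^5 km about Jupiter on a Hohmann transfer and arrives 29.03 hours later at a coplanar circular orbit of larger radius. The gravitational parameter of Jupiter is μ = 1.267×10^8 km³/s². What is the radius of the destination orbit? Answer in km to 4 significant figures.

Transfer time t = 29.03 hours = 1.04508×10^5 s, and t = π√(a_t³/μ).
So a_t = (μ t²/π²)^(1/3) = (1.267×10^8 × (1.04508×10^5)² / π²)^(1/3) = 5.1951×10^5 km.
Since a_t = (r₁ + r₂)/2, r₂ = 2a_t − r₁ = 2×5.1951×10^5 − 1.386×10^5 = 9.0042×10^5 km.

r₂ = 9.004×10^5 km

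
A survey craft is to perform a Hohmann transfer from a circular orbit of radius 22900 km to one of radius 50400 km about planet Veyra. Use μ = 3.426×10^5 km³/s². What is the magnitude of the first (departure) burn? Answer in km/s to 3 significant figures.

Transfer-ellipse semi-major axis a_t = (r₁ + r₂)/2 = (22900 + 50400)/2 = 36650 km.
On the circular orbit at r = 22900 km, v_c = √(μ/r) = 3.8679 km/s.
Vis-viva on the transfer ellipse at r = 22900 km gives v_t = √[μ(2/r − 1/a_t)] = 4.5358 km/s.
Δv₁ = |v_t − v_c| = |4.5358 − 3.8679| = 0.6679 km/s.

Δv₁ = 0.668 km/s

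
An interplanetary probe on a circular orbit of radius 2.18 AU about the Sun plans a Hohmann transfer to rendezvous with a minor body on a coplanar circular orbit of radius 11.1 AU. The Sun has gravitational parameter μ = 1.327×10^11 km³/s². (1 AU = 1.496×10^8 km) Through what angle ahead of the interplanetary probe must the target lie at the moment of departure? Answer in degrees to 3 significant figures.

φ = 96.7°

In km: r₁ = 2.18 × 1.496×10^8 = 3.26128×10^8 km; r₂ = 11.1 × 1.496×10^8 = 1.66056×10^9 km.
The Hohmann ellipse has a_t = (r₁ + r₂)/2 = 9.93344×10^8 km.
The half-period of the transfer ellipse is t = π√(a_t³/μ) = 2.7000×10^8 s.
Target angular speed ω₂ = √(μ/r₂³) = 5.3834×10^-9 rad/s.
Angle swept by the target during transfer: ω₂·t = 1.4535 rad = 83.28°.
The interplanetary probe traverses 180° on the transfer ellipse, so the target must lead by 180° − 83.28° = 96.7°.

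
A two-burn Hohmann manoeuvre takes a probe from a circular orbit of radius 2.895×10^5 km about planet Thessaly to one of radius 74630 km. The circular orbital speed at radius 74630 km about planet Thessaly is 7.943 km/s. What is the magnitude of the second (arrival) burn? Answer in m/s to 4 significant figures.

From the circular-orbit relation v² = μ/r at r = 74630 km: μ = v²r = (7.943)² × 74630 = 4.70850×10^6 km³/s².
Transfer-ellipse semi-major axis a_t = (r₁ + r₂)/2 = (2.895×10^5 + 74630)/2 = 1.82065×10^5 km.
Circular speed at r = 74630 km: v_c = √(μ/r) = 7.9430 km/s.
Transfer-orbit speed at the same r (vis-viva, a = a_t): v_t = √[μ(2/r − 1/a_t)] = 10.016 km/s.
Δv₂ = |v_t − v_c| = |10.016 − 7.9430| = 2.073 km/s.

Δv₂ = 2073 m/s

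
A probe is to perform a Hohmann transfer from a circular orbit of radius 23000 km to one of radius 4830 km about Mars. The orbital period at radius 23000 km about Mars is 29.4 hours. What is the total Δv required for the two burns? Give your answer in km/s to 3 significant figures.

From Kepler's third law T² = 4π²r³/μ at r = 23000 km, T = 29.4 hours = 29.4 × 3600 s = 1.0584×10^5 s: μ = 4π²r³/T² = 42878.9 km³/s².
Semi-major axis of the transfer orbit: a_t = (23000 + 4830)/2 = 13915 km.
Circular speed at r₁: v₁ = √(μ/r₁) = √(42878.9/23000) = 1.3654 km/s.
Transfer-orbit speed at r₁ (v² = μ(2/r − 1/a)): v_a = √[μ(2/r₁ − 1/a_t)] = 0.80443 km/s.
First burn Δv₁ = |v_a − v₁| = 0.5610 km/s.
Circular speed at r₂: v₂ = √(μ/r₂) = 2.9795 km/s.
Transfer-orbit speed at r₂: v_p = √[μ(2/r₂ − 1/a_t)] = 3.8306 km/s.
Second burn Δv₂ = |v₂ − v_p| = 0.8511 km/s.
Δv = Δv₁ + Δv₂ = 0.5610 + 0.8511 = 1.412 km/s.

Δv = 1.41 km/s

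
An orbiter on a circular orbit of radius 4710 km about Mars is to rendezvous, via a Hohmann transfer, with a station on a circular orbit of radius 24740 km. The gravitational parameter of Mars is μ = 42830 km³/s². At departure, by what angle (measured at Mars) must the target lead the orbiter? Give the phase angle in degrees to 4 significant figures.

φ = 97.35°

The Hohmann ellipse has a_t = (r₁ + r₂)/2 = 14725 km.
Transfer time t = π√(a_t³/μ) = 27124.3 s.
The target's mean motion on its circular orbit is ω₂ = √(μ/r₂³) = 5.31832×10^-5 rad/s.
Angle swept by the target during transfer: ω₂·t = 1.4426 rad = 82.65°.
Arrival is 180° from departure on the ellipse, so φ = 180° − 82.65° = 97.35°.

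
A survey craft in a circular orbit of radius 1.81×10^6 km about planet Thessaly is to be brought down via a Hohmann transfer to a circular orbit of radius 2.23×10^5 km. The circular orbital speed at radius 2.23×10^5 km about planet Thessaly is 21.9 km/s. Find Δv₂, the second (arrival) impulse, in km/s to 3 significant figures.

From the circular-orbit relation v² = μ/r at r = 2.23×10^5 km: μ = v²r = (21.9)² × 2.23×10^5 = 1.06953×10^8 km³/s².
The Hohmann ellipse has a_t = (r₁ + r₂)/2 = 1.0165×10^6 km.
On the circular orbit at r = 2.230×10^5 km, v_c = √(μ/r) = 21.900 km/s.
Vis-viva on the transfer ellipse at r = 2.230×10^5 km gives v_t = √[μ(2/r − 1/a_t)] = 29.223 km/s.
Δv₂ = |v_t − v_c| = |29.223 − 21.900| = 7.323 km/s.

Δv₂ = 7.32 km/s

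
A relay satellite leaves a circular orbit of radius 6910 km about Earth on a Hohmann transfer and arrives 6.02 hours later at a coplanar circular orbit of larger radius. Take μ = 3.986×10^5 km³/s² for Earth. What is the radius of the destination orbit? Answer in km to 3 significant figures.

r₂ = 46400 km

Transfer time t = 6.02 hours = 21672 s, and t = π√(a_t³/μ).
So a_t = (μ t²/π²)^(1/3) = (3.986×10^5 × (21672)² / π²)^(1/3) = 26669 km.
Since a_t = (r₁ + r₂)/2, r₂ = 2a_t − r₁ = 2×26669 − 6910 = 46428 km.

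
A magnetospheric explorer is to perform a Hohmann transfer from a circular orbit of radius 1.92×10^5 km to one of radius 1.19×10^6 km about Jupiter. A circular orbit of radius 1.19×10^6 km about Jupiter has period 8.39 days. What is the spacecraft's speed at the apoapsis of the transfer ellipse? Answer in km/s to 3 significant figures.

From Kepler's third law T² = 4π²r³/μ at r = 1.19×10^6 km, T = 8.39 days = 8.39 × 86400 s = 7.24896×10^5 s: μ = 4π²r³/T² = 1.26605×10^8 km³/s².
Transfer-ellipse semi-major axis a_t = (r₁ + r₂)/2 = (1.920×10^5 + 1.190×10^6)/2 = 6.910×10^5 km.
The apoapsis of the transfer ellipse is at r = 1.190×10^6 km.
From the vis-viva equation, v = √[μ(2/r − 1/a_t)] = 5.437 km/s.

v = 5.44 km/s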